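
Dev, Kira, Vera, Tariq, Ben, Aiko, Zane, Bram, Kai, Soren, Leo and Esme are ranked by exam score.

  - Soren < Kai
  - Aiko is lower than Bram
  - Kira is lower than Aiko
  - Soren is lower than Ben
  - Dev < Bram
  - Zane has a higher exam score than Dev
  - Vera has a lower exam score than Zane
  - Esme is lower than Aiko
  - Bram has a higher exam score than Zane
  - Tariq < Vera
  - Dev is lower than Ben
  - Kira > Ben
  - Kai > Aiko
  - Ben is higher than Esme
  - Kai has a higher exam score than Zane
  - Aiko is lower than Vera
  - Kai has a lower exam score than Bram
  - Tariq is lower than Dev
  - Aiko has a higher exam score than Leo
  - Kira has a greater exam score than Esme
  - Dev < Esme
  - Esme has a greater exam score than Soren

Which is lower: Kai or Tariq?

The relevant relations are Tariq < Dev; Dev < Esme; Esme < Ben; Ben < Kira; Kira < Aiko; Aiko < Vera; Vera < Zane; Zane < Kai.
Together: Tariq < Dev < Esme < Ben < Kira < Aiko < Vera < Zane < Kai.
So Tariq < Kai; Tariq is the lower of the two.

Tariq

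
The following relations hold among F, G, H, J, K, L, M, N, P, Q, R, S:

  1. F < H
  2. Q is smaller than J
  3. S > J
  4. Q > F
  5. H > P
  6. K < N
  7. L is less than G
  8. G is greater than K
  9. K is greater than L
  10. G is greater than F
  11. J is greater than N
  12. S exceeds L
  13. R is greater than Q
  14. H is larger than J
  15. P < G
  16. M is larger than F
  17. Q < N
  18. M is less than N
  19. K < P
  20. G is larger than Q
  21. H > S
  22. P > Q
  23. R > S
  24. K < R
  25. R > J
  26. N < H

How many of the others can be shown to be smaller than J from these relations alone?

6

From J the given relations immediately reach Q, N.
From those, F, K, M — 5 in total.
From those, L — 6 in total.
No other element is forced below J by the given relations, so the count is 6.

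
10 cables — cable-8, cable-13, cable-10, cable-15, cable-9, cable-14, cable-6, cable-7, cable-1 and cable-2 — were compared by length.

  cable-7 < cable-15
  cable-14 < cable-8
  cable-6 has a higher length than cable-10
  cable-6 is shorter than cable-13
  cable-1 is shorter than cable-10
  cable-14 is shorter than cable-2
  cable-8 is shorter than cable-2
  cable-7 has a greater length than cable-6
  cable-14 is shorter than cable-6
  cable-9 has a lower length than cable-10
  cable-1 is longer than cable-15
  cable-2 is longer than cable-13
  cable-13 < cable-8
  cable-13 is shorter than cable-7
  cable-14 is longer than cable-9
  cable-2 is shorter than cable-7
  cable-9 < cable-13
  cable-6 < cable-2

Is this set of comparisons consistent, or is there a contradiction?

inconsistent

Chaining the given relations yields cable-6 < cable-13 < cable-8 < cable-2 < cable-7 < cable-15 < cable-1 < cable-10, so cable-6 < cable-10. But one relation states cable-10 < cable-6. These cannot both hold.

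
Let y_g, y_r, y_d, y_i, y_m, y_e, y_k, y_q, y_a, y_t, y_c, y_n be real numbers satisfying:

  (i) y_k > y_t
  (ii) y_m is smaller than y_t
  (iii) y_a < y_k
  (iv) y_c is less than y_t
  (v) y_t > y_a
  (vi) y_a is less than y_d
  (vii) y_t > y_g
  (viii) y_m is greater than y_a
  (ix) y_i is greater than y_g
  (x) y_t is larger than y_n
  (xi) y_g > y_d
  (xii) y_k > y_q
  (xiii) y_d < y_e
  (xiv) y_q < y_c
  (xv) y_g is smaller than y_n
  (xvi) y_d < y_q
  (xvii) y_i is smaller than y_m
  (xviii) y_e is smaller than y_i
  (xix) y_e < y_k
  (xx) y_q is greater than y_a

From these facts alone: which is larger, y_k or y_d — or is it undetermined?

Chaining the given relations: y_d < y_g < y_i < y_m < y_t < y_k.
So y_k is larger.

y_k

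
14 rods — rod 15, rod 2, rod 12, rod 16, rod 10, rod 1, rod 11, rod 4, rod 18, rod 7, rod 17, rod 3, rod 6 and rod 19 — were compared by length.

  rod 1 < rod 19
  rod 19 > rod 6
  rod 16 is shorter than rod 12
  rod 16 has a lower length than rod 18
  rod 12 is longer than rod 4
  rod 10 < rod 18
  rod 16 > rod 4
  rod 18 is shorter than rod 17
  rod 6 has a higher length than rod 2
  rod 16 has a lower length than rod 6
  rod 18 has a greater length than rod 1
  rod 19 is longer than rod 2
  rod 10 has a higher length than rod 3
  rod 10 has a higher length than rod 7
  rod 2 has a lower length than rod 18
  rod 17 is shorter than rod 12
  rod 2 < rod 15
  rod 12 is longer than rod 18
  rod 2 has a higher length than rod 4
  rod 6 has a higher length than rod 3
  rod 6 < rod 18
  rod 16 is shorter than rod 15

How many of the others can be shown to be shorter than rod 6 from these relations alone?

From rod 6 the given relations immediately reach rod 3, rod 16, rod 2.
From those, rod 4 — 4 in total.
Nothing else is reachable below rod 6; 4 in all.

4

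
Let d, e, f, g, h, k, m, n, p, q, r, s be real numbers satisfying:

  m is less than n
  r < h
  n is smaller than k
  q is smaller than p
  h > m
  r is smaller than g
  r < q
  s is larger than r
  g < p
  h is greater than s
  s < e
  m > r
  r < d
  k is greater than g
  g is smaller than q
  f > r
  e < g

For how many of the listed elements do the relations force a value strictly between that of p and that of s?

The relations place s below p. An element lies strictly between them when it is forced above s and also forced below p.
Above s: {e, g, h, q, k}. Below p: {r, e, g, q}.
Intersection: {e, g, q} — 3.

3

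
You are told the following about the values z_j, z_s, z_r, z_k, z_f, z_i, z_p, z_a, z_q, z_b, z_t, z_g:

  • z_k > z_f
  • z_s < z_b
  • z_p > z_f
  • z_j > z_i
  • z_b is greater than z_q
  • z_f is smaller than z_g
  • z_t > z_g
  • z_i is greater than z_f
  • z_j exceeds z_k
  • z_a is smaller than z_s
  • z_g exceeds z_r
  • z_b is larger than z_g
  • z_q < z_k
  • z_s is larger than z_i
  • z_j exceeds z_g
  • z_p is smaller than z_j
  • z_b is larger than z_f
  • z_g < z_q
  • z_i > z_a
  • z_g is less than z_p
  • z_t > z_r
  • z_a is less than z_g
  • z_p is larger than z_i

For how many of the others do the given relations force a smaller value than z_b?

7

From z_b the given relations immediately reach z_f, z_g, z_q, z_s.
From those, z_a, z_r, z_i — 7 in total.
No other element is forced below z_b by the given relations, so the count is 7.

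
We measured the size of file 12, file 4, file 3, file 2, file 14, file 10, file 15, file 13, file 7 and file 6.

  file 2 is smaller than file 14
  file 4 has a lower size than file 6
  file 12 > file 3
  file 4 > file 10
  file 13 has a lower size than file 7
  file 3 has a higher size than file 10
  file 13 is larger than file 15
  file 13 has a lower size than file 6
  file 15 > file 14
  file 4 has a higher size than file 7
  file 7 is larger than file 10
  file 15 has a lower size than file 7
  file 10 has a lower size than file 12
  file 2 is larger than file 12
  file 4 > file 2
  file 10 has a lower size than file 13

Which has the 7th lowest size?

file 13

Piecing the relations together gives one ordering: file 10 < file 3 < file 12 < file 2 < file 14 < file 15 < file 13 < file 7 < file 4 < file 6.
Counting 7 from the smallest end gives file 13.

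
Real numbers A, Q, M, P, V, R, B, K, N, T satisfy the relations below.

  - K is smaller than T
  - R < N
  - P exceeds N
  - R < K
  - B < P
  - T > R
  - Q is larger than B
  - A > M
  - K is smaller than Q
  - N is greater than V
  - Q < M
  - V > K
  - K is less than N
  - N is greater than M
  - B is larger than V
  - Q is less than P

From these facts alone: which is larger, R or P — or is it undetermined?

Link the given pairs in sequence: R < K; K < V; V < B; B < Q; Q < M; M < N; N < P.
Together: R < K < V < B < Q < M < N < P.
So P is larger.

P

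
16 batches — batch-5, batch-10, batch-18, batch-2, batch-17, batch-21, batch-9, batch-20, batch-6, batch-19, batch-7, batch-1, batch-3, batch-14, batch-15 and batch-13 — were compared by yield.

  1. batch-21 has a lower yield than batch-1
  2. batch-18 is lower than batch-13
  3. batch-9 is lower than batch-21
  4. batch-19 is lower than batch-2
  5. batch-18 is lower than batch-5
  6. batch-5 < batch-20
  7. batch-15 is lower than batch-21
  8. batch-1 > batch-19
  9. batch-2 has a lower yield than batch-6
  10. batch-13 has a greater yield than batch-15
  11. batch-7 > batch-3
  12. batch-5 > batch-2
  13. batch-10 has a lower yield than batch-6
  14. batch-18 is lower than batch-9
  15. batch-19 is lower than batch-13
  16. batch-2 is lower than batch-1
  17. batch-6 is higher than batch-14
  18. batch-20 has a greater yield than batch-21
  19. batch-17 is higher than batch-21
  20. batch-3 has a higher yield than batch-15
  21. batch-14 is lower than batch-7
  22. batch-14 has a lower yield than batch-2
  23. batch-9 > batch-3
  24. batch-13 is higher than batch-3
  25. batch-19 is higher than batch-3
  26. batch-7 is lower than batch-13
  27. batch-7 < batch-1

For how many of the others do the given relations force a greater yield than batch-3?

The elements the relations force above batch-3 are batch-9, batch-19, batch-2, batch-5, batch-7, batch-21, batch-20, batch-13, batch-6, batch-17, batch-1 — no chain reaches any other.
That is 11.

11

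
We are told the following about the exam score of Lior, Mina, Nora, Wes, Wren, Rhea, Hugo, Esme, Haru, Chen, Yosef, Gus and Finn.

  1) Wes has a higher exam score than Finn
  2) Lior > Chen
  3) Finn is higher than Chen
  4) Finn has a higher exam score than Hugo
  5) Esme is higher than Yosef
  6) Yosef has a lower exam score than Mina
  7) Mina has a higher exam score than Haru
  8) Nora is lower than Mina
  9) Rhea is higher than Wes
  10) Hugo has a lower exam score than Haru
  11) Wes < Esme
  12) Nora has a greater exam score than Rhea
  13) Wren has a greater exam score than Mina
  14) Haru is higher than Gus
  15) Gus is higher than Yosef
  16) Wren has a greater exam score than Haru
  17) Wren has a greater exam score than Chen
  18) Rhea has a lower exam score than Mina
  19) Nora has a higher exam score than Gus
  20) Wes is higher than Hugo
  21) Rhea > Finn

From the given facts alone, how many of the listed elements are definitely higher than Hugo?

The elements the relations force above Hugo are Finn, Wes, Esme, Rhea, Haru, Nora, Mina, Wren — no chain reaches any other.
That is 8.

8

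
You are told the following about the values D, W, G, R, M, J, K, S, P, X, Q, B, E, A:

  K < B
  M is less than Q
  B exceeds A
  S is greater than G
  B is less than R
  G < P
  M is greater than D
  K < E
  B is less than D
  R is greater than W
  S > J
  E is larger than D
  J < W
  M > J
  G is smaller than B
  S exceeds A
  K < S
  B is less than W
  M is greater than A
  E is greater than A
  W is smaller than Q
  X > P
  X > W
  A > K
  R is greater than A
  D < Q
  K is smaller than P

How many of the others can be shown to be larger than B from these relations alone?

7

Directly above B: W, D, R.
One step further: E, M, Q, X (7 so far).
No other element is forced above B by the given relations, so the count is 7.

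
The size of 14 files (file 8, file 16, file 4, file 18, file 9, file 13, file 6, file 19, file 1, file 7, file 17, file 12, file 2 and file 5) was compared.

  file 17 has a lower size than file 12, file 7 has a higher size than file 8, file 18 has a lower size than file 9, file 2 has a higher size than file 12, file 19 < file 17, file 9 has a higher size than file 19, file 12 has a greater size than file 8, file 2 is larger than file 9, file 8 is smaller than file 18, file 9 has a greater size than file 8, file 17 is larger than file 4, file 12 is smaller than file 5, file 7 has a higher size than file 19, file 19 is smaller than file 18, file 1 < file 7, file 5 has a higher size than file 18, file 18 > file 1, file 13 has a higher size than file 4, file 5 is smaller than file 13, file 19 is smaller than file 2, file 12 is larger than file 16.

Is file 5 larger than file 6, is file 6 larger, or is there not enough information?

Following every chain through file 6: nothing is chained to file 6.
file 5 is not reached, and no chain runs the other way from file 5 to file 6.
So the given relations leave the order of file 6 and file 5 undetermined.

undetermined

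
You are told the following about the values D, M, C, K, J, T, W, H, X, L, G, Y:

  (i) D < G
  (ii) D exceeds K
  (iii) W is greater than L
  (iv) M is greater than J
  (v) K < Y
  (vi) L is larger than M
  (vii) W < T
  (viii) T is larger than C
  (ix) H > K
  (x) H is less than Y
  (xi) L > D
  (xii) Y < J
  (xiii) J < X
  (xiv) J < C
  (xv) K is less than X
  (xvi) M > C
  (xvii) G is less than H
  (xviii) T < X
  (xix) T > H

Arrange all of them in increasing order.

K < D < G < H < Y < J < C < M < L < W < T < X

Each adjacent pair is fixed by a given relation: K < D; D < G; G < H; H < Y; Y < J; J < C; C < M; M < L; L < W; W < T; T < X. Chaining them end to end gives the full order.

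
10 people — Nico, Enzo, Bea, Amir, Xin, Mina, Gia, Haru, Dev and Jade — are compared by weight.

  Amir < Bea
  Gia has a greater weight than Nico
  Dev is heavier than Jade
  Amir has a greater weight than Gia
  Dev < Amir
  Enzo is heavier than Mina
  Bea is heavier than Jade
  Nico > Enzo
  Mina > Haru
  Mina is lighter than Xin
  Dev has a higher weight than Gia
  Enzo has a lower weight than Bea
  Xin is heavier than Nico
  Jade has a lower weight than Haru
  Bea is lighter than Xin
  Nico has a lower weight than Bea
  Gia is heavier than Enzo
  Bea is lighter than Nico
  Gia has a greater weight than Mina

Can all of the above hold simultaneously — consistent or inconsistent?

We have Bea < Nico stated directly, yet also Nico < Gia < Dev < Amir < Bea by chaining the others — so Nico < Bea. Contradiction.

inconsistent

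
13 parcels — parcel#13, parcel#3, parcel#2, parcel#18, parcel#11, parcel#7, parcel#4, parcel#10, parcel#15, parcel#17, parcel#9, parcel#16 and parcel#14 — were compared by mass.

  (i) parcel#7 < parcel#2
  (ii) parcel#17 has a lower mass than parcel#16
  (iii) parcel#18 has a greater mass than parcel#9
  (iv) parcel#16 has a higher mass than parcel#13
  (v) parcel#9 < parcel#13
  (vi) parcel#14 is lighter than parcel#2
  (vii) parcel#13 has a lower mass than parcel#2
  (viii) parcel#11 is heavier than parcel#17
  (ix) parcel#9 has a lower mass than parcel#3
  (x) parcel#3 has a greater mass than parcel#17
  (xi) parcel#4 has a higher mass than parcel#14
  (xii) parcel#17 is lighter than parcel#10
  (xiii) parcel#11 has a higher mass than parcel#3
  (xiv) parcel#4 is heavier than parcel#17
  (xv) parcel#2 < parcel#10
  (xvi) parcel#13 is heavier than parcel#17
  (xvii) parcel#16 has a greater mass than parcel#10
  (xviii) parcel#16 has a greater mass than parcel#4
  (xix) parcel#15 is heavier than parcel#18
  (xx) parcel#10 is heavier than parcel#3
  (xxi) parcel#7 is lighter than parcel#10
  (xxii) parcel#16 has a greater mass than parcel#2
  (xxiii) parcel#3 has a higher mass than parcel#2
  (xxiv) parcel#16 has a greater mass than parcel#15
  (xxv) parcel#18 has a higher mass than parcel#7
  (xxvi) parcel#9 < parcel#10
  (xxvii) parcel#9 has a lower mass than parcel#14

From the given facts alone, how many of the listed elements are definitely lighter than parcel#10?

7

Directly below parcel#10: parcel#17, parcel#7, parcel#9, parcel#2, parcel#3.
One step further: parcel#14, parcel#13 (7 so far).
Nothing else is reachable below parcel#10; 7 in all.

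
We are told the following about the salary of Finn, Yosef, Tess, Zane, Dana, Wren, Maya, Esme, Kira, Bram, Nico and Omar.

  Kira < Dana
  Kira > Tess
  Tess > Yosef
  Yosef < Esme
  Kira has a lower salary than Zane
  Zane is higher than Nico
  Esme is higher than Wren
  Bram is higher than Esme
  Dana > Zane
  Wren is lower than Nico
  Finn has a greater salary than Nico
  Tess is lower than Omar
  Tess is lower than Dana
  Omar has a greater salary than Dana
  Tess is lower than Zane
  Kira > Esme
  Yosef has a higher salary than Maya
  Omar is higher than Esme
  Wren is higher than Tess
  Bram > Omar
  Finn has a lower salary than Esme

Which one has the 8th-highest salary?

Nico

Piecing the relations together gives one ordering: Maya < Yosef < Tess < Wren < Nico < Finn < Esme < Kira < Zane < Dana < Omar < Bram.
Counting 8 from the largest end gives Nico.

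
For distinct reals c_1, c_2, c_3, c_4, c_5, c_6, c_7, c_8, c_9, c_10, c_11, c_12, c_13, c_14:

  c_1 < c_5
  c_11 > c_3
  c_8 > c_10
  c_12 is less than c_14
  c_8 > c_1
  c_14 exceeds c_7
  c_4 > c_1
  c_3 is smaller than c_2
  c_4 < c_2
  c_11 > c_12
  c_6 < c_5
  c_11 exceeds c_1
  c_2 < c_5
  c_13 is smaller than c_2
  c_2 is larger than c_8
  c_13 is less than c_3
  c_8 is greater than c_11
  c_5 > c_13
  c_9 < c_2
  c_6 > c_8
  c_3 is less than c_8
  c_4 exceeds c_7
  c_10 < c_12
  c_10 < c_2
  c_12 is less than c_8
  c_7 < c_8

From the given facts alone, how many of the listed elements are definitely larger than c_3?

5

From c_3 the given relations immediately reach c_11, c_8, c_2.
From those, c_6, c_5 — 5 in total.
No other element is forced above c_3 by the given relations, so the count is 5.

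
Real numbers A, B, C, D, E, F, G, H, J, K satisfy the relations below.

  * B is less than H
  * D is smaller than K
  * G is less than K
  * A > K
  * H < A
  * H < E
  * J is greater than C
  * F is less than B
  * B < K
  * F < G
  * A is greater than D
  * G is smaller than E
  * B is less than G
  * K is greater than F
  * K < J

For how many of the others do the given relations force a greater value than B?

6

The elements the relations force above B are G, K, H, J, E, A — no chain reaches any other.
That is 6.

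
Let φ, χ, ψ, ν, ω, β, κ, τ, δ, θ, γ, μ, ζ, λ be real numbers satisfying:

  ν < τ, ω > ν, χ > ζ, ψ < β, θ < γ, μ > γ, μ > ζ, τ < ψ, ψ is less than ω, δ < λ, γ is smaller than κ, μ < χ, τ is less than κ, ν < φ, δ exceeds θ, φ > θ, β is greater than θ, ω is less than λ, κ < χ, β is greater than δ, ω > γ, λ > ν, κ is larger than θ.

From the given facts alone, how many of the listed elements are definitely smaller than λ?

From λ the given relations immediately reach ν, ω, δ.
From those, θ, γ, ψ — 6 in total.
From those, τ — 7 in total.
Nothing else is reachable below λ; 7 in all.

7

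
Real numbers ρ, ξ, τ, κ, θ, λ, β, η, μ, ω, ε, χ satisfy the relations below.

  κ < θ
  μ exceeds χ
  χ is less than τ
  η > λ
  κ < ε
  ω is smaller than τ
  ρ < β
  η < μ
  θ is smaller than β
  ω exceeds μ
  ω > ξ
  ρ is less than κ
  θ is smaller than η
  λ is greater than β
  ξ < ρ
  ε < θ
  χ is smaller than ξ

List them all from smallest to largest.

Nothing is placed below χ, so it is least; from there χ < ξ; ξ < ρ; ρ < κ; κ < ε; ε < θ; θ < β; β < λ; λ < η; η < μ; μ < ω; ω < τ, each given directly.

χ < ξ < ρ < κ < ε < θ < β < λ < η < μ < ω < τ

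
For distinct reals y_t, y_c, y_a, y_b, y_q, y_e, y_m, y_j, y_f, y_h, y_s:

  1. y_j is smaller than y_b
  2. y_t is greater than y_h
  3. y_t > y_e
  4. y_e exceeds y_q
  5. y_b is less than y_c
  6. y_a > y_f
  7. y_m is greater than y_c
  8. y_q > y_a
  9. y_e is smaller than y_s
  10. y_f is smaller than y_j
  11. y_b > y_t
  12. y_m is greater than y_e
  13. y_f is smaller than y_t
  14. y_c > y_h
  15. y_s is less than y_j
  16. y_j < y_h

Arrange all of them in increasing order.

y_f < y_a < y_q < y_e < y_s < y_j < y_h < y_t < y_b < y_c < y_m

Each adjacent pair is fixed by a given relation: y_f < y_a; y_a < y_q; y_q < y_e; y_e < y_s; y_s < y_j; y_j < y_h; y_h < y_t; y_t < y_b; y_b < y_c; y_c < y_m. Chaining them end to end gives the full order.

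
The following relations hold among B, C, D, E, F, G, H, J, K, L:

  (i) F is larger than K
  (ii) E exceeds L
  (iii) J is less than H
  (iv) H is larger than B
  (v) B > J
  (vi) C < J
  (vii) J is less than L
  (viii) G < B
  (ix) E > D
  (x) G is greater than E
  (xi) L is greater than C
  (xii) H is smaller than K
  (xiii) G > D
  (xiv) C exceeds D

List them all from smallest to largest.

Each adjacent pair is fixed by a given relation: D < C; C < J; J < L; L < E; E < G; G < B; B < H; H < K; K < F. Chaining them end to end gives the full order.

D < C < J < L < E < G < B < H < K < F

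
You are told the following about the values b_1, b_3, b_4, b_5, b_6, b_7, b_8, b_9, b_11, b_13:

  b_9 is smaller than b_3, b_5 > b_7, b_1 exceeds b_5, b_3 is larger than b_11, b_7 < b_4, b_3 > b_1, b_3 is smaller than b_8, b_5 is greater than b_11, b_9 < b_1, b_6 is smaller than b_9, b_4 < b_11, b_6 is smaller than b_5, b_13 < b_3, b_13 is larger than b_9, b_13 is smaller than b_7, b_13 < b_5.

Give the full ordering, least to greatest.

The consecutive links are each given: b_6 < b_9; b_9 < b_13; b_13 < b_7; b_7 < b_4; b_4 < b_11; b_11 < b_5; b_5 < b_1; b_1 < b_3; b_3 < b_8.

b_6 < b_9 < b_13 < b_7 < b_4 < b_11 < b_5 < b_1 < b_3 < b_8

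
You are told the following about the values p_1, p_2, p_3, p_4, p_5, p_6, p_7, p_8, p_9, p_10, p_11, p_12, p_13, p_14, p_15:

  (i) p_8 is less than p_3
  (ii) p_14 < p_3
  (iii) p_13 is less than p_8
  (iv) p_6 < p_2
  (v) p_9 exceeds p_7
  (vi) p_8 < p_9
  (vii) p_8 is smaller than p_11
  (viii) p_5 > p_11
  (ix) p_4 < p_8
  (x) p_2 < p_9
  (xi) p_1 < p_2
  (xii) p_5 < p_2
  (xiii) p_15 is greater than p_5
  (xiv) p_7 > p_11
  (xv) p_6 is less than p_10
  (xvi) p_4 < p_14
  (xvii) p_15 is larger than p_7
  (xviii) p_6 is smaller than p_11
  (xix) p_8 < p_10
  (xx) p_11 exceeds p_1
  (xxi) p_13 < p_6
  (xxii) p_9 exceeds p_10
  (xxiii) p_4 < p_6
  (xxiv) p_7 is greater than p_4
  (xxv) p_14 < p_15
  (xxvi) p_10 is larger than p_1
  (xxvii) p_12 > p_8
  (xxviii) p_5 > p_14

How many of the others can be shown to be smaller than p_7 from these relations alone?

The elements the relations force below p_7 are p_1, p_4, p_13, p_6, p_8, p_11 — no chain reaches any other.
That is 6.

6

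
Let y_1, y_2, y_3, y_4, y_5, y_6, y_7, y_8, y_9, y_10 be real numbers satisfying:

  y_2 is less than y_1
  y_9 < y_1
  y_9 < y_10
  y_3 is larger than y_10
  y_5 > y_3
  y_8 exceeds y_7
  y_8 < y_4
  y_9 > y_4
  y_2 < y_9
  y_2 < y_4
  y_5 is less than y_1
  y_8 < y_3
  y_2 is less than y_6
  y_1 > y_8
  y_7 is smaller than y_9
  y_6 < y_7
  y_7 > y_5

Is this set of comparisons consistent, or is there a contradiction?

inconsistent

We have y_5 < y_7 stated directly, yet also y_7 < y_8 < y_4 < y_9 < y_10 < y_3 < y_5 by chaining the others — so y_7 < y_5. Contradiction.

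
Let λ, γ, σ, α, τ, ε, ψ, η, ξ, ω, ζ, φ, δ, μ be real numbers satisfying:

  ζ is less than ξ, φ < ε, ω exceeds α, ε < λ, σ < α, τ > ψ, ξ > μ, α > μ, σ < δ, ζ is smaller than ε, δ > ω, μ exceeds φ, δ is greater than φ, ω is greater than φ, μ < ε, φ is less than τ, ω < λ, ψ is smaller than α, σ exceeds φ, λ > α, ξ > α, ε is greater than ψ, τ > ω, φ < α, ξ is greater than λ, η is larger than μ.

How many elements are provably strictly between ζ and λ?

1

The relations place ζ below λ. An element lies strictly between them when it is forced above ζ and also forced below λ.
Above ζ: {ε, ξ}. Below λ: {φ, σ, μ, ψ, α, ω, ε}.
Intersection: {ε} — 1.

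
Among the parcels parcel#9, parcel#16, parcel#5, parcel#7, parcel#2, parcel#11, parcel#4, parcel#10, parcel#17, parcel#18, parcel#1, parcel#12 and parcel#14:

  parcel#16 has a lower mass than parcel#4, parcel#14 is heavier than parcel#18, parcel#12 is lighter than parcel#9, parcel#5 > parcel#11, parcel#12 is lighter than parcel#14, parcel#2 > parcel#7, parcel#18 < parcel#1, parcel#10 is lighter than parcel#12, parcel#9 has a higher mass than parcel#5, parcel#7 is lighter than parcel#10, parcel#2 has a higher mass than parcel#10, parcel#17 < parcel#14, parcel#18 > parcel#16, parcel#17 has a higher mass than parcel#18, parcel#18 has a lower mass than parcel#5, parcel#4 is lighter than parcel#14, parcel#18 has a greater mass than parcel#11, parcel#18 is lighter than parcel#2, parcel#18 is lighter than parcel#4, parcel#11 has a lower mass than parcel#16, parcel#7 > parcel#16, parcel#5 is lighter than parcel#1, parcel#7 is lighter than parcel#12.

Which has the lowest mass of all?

parcel#11

Chaining upward from parcel#11: directly above it, parcel#16, parcel#18, parcel#5; then parcel#7, parcel#2, parcel#4, parcel#17, parcel#9, parcel#14, parcel#1; then parcel#10, parcel#12.
That covers every other element, and nothing is given below parcel#11, so parcel#11 is the lowest mass.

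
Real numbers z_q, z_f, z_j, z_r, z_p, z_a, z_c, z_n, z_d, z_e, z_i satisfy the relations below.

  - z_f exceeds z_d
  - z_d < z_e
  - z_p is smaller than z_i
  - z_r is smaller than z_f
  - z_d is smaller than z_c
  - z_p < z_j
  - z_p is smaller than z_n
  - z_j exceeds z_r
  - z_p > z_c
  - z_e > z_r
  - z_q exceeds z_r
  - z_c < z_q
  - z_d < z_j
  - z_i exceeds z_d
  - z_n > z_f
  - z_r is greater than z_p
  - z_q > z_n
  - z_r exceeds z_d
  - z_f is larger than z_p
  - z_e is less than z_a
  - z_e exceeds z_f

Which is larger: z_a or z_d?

z_d < z_c and z_c < z_p give z_d < z_p.
With z_p < z_r: z_d < z_c < z_p < z_r.
With z_r < z_f: z_d < z_c < z_p < z_r < z_f.
With z_f < z_e: z_d < z_c < z_p < z_r < z_f < z_e.
Then z_e < z_a extends the chain to z_a.
So z_d < z_a; z_a is the larger of the two.

z_a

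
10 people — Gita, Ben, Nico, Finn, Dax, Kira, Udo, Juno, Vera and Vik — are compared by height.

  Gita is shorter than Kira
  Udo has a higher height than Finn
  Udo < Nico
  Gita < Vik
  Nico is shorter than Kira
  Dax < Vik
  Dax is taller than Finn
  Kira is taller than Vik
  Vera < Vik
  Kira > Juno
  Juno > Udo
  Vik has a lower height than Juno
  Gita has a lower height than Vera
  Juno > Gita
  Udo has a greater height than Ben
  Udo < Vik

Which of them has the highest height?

Kira

Ben is not greatest since Ben < Udo; Finn is not greatest since Finn < Udo; Udo is not greatest since Udo < Nico; Gita is not greatest since Gita < Juno; Nico is not greatest since Nico < Kira; Dax is not greatest since Dax < Vik; Vera is not greatest since Vera < Vik; Vik is not greatest since Vik < Kira; Juno is not greatest since Juno < Kira.
Only Kira has nothing above it, so Kira is the highest height.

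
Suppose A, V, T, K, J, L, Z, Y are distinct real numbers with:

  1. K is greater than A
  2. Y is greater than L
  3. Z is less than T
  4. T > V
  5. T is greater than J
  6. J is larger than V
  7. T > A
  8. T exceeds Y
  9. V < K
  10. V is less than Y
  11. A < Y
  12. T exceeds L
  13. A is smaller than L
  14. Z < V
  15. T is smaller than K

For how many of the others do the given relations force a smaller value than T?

6

Directly below T: A, L, Z, V, J, Y.
Nothing else is reachable below T; 6 in all.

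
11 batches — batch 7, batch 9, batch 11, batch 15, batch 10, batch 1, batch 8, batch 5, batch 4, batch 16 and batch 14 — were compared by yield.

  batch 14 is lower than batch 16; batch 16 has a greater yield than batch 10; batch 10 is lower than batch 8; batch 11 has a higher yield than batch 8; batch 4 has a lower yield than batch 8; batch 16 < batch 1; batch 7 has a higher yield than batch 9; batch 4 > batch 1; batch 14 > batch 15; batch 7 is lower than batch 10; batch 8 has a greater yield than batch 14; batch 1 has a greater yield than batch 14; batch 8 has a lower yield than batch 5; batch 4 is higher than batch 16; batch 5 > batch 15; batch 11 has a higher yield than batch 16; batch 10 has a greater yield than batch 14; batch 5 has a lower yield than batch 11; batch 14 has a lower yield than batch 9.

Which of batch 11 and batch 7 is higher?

Following the relations from batch 7: batch 7 < batch 10 < batch 16 < batch 1 < batch 4 < batch 8 < batch 5 < batch 11.
So batch 7 < batch 11; batch 11 is the higher of the two.

batch 11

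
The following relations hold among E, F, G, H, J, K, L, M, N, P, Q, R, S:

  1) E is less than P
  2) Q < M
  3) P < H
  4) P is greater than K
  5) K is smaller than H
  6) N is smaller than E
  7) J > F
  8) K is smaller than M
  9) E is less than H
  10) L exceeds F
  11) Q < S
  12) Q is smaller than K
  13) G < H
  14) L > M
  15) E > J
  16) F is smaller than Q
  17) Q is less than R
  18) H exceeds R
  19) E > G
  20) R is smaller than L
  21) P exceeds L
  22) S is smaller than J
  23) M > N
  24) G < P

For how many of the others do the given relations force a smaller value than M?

Directly below M: Q, N, K.
One step further: F (4 so far).
Nothing else is reachable below M; 4 in all.

4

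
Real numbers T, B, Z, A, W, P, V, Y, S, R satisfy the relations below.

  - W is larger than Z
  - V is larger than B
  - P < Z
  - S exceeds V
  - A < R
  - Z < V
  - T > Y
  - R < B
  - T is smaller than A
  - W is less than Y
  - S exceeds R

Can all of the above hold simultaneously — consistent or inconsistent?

Every relation is compatible with P < Z < W < Y < T < A < R < B < V < S; the set is consistent.

consistent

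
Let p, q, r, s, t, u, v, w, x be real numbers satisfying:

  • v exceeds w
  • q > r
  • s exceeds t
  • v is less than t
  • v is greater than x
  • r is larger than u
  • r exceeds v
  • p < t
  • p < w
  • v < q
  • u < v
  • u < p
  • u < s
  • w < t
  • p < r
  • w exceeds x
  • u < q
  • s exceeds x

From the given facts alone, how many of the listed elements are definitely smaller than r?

Directly below r: u, p, v.
One step further: x, w (5 so far).
Nothing else is reachable below r; 5 in all.

5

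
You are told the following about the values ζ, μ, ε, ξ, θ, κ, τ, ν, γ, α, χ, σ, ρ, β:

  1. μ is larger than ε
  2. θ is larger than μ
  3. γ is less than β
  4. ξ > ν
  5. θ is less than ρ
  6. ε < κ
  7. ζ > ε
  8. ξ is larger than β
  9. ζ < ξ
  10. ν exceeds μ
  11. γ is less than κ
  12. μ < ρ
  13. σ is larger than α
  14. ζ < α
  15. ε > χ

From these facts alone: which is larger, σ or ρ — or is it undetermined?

undetermined

Following every chain through ρ: below ρ we get χ, ε, μ, θ.
σ is not reached, and no chain runs the other way from σ to ρ.
So the given relations leave the order of ρ and σ undetermined.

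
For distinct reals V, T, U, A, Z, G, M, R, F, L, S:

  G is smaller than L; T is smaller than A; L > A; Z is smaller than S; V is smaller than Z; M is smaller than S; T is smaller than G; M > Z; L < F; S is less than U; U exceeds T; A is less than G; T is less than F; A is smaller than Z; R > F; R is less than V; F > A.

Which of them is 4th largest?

Z

Piecing the relations together gives one ordering: T < A < G < L < F < R < V < Z < M < S < U.
Counting 4 from the largest end gives Z.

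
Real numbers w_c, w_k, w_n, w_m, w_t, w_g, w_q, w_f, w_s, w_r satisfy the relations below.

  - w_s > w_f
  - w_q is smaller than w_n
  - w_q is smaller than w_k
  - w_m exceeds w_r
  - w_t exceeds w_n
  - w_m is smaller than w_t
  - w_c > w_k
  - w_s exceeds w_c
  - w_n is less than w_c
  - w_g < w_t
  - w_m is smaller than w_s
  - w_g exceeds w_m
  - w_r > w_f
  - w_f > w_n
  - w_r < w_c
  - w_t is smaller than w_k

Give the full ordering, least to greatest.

Nothing is placed below w_q, so it is least; from there w_q < w_n; w_n < w_f; w_f < w_r; w_r < w_m; w_m < w_g; w_g < w_t; w_t < w_k; w_k < w_c; w_c < w_s, each given directly.

w_q < w_n < w_f < w_r < w_m < w_g < w_t < w_k < w_c < w_s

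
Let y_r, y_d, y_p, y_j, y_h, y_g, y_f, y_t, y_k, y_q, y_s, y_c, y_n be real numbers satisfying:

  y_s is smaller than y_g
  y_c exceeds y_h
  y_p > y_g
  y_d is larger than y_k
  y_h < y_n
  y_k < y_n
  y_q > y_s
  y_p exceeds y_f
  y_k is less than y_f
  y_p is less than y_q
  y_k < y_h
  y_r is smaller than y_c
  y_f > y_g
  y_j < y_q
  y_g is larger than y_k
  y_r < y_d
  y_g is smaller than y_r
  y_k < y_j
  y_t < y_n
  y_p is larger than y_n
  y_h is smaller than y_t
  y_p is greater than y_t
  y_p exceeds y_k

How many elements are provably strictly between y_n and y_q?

1

The relations place y_n below y_q. An element lies strictly between them when it is forced above y_n and also forced below y_q.
Above y_n: {y_p}. Below y_q: {y_k, y_h, y_s, y_g, y_f, y_t, y_p, y_j}.
Intersection: {y_p} — 1.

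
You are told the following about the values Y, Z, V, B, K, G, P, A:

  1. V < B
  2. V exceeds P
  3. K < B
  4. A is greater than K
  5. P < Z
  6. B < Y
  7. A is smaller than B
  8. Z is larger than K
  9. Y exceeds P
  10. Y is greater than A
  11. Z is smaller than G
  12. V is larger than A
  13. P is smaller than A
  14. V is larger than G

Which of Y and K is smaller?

K < Z and Z < G give K < G.
With G < V: K < Z < G < V.
Then V < B extends the chain to B.
With B < Y: K < Z < G < V < B < Y.
So K < Y; K is the smaller of the two.

K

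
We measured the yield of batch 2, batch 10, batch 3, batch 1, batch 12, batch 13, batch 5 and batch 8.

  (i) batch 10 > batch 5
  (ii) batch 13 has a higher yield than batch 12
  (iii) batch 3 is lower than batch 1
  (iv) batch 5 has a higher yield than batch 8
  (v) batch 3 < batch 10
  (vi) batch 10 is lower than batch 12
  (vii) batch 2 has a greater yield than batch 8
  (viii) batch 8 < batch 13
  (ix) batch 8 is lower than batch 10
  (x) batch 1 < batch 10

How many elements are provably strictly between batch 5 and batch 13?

The relations place batch 5 below batch 13. An element lies strictly between them when it is forced above batch 5 and also forced below batch 13.
Above batch 5: {batch 10, batch 12}. Below batch 13: {batch 8, batch 3, batch 1, batch 10, batch 12}.
Intersection: {batch 10, batch 12} — 2.

2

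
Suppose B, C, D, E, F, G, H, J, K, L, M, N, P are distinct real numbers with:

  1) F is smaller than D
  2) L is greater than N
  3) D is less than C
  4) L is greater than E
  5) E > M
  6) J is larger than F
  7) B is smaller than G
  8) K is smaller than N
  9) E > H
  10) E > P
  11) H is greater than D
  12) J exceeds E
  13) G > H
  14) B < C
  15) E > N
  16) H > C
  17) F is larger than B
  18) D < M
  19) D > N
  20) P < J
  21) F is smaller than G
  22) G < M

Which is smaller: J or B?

B

B < F and F < D give B < D.
With D < C: B < F < D < C.
Then C < H extends the chain to H.
Then H < G extends the chain to G.
With G < M: B < F < D < C < H < G < M.
With M < E: B < F < D < C < H < G < M < E.
Then E < J extends the chain to J.
So B < J; B is the smaller of the two.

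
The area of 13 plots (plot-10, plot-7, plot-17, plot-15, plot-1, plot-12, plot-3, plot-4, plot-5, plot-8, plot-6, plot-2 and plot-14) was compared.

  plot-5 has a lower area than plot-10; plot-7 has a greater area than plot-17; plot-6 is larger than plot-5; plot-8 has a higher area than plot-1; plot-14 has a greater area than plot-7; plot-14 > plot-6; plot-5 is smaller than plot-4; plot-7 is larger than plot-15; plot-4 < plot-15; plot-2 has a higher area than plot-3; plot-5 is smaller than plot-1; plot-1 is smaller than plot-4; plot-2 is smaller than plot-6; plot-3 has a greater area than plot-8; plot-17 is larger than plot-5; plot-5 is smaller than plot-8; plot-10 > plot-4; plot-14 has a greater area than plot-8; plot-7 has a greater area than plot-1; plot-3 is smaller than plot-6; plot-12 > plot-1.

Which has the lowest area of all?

plot-5

plot-1 is not least since plot-5 < plot-1; plot-8 is not least since plot-5 < plot-8; plot-4 is not least since plot-1 < plot-4; plot-3 is not least since plot-8 < plot-3; plot-17 is not least since plot-5 < plot-17; plot-15 is not least since plot-4 < plot-15; plot-7 is not least since plot-17 < plot-7; plot-2 is not least since plot-3 < plot-2; plot-12 is not least since plot-1 < plot-12; plot-10 is not least since plot-4 < plot-10; plot-6 is not least since plot-5 < plot-6; plot-14 is not least since plot-7 < plot-14.
Only plot-5 has nothing below it, so plot-5 is the lowest area.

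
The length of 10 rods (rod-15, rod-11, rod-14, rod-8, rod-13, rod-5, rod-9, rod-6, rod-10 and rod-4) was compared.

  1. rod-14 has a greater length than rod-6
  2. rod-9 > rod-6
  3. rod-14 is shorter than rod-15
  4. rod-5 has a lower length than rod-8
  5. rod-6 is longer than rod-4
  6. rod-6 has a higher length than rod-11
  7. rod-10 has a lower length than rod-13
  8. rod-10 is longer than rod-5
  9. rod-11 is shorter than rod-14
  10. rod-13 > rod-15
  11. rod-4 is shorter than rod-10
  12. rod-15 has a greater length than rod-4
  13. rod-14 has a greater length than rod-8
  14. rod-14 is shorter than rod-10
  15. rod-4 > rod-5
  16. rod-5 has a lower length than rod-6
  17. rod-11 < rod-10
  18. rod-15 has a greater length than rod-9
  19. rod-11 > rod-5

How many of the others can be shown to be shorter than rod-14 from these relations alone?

5

The elements the relations force below rod-14 are rod-5, rod-8, rod-4, rod-11, rod-6 — no chain reaches any other.
That is 5.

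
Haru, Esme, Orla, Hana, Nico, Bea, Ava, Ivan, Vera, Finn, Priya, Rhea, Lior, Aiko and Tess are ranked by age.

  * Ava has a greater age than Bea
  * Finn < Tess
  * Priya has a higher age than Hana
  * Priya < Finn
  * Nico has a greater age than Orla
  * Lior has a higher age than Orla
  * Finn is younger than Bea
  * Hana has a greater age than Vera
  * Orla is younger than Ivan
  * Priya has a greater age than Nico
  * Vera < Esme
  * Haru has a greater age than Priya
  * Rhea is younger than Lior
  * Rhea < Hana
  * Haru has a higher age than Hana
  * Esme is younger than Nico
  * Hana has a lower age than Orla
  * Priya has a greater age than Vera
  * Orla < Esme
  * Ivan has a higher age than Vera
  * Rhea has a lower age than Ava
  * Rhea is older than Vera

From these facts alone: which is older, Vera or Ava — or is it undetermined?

Ava

Vera < Rhea and Rhea < Hana give Vera < Hana.
With Hana < Orla: Vera < Rhea < Hana < Orla.
Then Orla < Esme extends the chain to Esme.
With Esme < Nico: Vera < Rhea < Hana < Orla < Esme < Nico.
With Nico < Priya: Vera < Rhea < Hana < Orla < Esme < Nico < Priya.
With Priya < Finn: Vera < Rhea < Hana < Orla < Esme < Nico < Priya < Finn.
With Finn < Bea: Vera < Rhea < Hana < Orla < Esme < Nico < Priya < Finn < Bea.
With Bea < Ava: Vera < Rhea < Hana < Orla < Esme < Nico < Priya < Finn < Bea < Ava.
So Ava is older.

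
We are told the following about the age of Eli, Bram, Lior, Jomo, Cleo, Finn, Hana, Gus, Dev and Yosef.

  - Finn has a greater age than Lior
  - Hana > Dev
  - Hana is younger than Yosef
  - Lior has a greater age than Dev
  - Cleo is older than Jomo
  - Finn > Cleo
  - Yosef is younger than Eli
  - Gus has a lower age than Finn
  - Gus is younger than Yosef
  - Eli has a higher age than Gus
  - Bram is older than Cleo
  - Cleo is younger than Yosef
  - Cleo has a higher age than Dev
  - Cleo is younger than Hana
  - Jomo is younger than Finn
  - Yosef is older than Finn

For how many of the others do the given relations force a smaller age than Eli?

8

From Eli the given relations immediately reach Gus, Yosef.
From those, Cleo, Hana, Finn — 5 in total.
From those, Dev, Jomo, Lior — 8 in total.
No other element is forced below Eli by the given relations, so the count is 8.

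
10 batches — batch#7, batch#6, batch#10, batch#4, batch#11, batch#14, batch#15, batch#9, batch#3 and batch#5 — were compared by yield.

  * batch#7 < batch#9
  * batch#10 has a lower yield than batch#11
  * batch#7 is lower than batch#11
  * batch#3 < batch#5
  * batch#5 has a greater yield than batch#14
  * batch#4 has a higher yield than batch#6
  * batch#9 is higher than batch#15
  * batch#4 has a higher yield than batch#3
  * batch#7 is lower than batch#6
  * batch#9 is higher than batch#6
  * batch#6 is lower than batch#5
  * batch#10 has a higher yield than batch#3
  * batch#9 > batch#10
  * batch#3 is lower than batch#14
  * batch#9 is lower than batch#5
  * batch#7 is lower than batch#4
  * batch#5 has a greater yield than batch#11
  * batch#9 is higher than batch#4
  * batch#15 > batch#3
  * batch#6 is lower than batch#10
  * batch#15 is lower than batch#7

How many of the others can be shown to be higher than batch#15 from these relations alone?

7

From batch#15 the given relations immediately reach batch#7, batch#9.
From those, batch#6, batch#4, batch#11, batch#5 — 6 in total.
From those, batch#10 — 7 in total.
Nothing else is reachable above batch#15; 7 in all.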